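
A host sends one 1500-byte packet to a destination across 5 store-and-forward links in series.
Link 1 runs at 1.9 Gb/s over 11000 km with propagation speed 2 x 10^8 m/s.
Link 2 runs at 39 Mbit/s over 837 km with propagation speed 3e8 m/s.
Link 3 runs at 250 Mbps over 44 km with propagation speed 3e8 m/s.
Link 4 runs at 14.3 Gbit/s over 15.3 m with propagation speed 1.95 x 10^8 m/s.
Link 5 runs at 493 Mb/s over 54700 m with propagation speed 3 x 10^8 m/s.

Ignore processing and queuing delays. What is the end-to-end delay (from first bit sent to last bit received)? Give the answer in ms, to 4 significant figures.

58.51 ms

L = 1500 × 8 = 12000 bits.
Transmission delays (L/R per hop): 0.00631579, 0.307692, 0.048, 0.000839161, 0.0243408 ms; sum = 0.387188 ms.
Propagation delays (d/s per hop): 55, 2.79, 0.146667, 7.84615e-05, 0.182333 ms; sum = 58.1191 ms.
End-to-end = 58.51 ms.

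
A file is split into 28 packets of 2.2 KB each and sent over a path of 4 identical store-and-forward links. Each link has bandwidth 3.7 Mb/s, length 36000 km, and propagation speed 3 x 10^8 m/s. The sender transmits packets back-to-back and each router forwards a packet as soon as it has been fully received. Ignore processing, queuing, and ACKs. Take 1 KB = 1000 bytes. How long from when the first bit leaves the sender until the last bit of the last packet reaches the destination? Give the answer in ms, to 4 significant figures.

Per-hop transmission t_tx = L/R = 17600/3700000 = 4.75676 ms.
Per-hop propagation t_prop = 36000000/300000000 = 120 ms.
Pipeline fill: first packet needs 4·t_tx to clear all hops; remaining 27 packets each add one t_tx.
Total = (4+28-1)·t_tx + 4·t_prop = 31·4.75676 + 4·120 = 627.5 ms.

627.5 ms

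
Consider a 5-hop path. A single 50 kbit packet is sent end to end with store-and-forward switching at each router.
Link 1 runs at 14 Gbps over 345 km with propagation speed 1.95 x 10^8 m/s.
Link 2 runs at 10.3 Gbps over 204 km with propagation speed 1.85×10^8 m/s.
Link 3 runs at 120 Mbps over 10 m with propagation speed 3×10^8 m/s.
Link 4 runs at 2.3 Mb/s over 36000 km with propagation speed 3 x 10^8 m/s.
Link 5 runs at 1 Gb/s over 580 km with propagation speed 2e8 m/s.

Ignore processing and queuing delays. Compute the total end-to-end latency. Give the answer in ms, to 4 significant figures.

148.0 ms

L = 50000 bits.
Transmission delays (L/R per hop): 0.00357143, 0.00485437, 0.416667, 21.7391, 0.05 ms; sum = 22.2142 ms.
Propagation delays (d/s per hop): 1.76923, 1.1027, 3.33333e-05, 120, 2.9 ms; sum = 125.772 ms.
End-to-end = 148.0 ms.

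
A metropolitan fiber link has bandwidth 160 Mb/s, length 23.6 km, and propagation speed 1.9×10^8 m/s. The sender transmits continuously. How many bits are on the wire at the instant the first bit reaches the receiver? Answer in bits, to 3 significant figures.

19900 bits

Propagation delay = 23600 / 190000000 = 0.000124211 s.
BDP = R × t_prop = 160000000 × 0.000124211 = 19873.7 bits.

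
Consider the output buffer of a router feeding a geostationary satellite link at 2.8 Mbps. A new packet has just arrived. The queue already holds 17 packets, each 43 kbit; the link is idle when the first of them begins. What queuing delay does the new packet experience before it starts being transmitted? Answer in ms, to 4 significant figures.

Each queued packet: L/R = 43000/2800000 = 15.3571 ms.
17 queued → 261.071 ms.
Queuing delay = 261.1 ms.

261.1 ms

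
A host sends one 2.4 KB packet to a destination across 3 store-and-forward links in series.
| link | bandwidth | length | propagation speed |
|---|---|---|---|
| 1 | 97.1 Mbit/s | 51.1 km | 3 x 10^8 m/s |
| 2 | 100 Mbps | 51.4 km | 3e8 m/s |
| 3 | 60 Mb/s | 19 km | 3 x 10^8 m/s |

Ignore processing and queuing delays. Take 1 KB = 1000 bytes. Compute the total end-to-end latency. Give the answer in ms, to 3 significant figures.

1.11 ms

L = 19200 bits.
Transmission delays (L/R per hop): 0.197734, 0.192, 0.32 ms; sum = 0.709734 ms.
Propagation delays (d/s per hop): 0.170333, 0.171333, 0.0633333 ms; sum = 0.405 ms.
End-to-end = 1.11 ms.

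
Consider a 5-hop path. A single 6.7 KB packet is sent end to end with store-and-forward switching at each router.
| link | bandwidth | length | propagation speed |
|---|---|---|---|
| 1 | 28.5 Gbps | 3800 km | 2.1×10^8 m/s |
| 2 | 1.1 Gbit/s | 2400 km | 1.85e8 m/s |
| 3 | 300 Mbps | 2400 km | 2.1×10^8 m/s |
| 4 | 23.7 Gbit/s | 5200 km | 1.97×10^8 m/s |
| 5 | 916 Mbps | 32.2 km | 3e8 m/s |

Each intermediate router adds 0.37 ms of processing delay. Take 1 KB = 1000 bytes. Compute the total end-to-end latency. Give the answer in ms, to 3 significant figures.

70.8 ms

L = 53600 bits.
Transmission delays (L/R per hop): 0.0018807, 0.0487273, 0.178667, 0.0022616, 0.0585153 ms; sum = 0.290052 ms.
Propagation delays (d/s per hop): 18.0952, 12.973, 11.4286, 26.3959, 0.107333 ms; sum = 69.0001 ms.
Processing at 4 router(s): 4 × 0.37 ms = 1.48 ms.
End-to-end = 70.8 ms.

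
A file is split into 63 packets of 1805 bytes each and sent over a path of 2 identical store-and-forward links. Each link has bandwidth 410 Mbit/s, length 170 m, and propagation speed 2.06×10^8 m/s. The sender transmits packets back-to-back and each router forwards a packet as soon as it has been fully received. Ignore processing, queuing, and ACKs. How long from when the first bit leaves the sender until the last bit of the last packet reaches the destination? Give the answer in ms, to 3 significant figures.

2.26 ms

Per-hop transmission t_tx = L/R = 14440/410000000 = 0.0352195 ms.
Per-hop propagation t_prop = 170/206000000 = 0.000825243 ms.
Pipeline fill: first packet needs 2·t_tx to clear all hops; remaining 62 packets each add one t_tx.
Total = (2+63-1)·t_tx + 2·t_prop = 64·0.0352195 + 2·0.000825243 = 2.26 ms.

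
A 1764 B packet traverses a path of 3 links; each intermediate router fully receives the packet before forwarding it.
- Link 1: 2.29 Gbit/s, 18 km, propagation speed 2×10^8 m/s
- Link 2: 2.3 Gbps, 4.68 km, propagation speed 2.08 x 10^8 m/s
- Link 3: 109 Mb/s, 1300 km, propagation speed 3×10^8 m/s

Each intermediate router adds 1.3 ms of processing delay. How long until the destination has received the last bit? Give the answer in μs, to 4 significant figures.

7188 μs

L = 1764 × 8 = 14112 bits.
Transmission delays (L/R per hop): 6.16245, 6.13565, 129.468 μs; sum = 141.766 μs.
Propagation delays (d/s per hop): 90, 22.5, 4333.33 μs; sum = 4445.83 μs.
Processing at 2 router(s): 2 × 1.3 ms = 2600 μs.
End-to-end = 7188 μs.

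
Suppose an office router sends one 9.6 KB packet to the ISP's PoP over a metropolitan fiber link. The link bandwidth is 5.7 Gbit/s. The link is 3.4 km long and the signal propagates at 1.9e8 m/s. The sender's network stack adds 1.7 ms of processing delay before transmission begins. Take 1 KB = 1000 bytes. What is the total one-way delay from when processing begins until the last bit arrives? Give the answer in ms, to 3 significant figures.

L = 76800 bits.
Transmission delay = L/R = 76800 / 5700000000 = 0.0134737 ms.
Propagation delay = d/s = 3400 m / 190000000 m/s = 0.0178947 ms.
Plus processing delay 1.7 ms = 1.7 ms.
Total = 1.73 ms.

1.73 ms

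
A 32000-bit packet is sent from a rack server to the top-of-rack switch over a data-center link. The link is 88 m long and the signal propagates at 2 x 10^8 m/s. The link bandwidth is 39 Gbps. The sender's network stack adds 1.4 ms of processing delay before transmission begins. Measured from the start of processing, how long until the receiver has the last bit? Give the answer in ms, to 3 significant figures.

Transmission delay = L/R = 32000 / 39000000000 = 0.000820513 ms.
Propagation delay = d/s = 88 m / 200000000 m/s = 0.00044 ms.
Plus processing delay 1.4 ms = 1.4 ms.
Total = 1.40 ms.

1.40 ms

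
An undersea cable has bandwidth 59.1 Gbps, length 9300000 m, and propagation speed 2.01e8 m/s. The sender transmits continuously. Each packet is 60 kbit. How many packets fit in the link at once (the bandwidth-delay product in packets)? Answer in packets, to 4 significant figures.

45570 packets

Propagation delay = 9300000 / 2.01e+08 = 0.0462687 s.
BDP = R × t_prop = 59100000000 × 0.0462687 = 2734480000 bits.
In packets of 60000 bits: 45570 packets.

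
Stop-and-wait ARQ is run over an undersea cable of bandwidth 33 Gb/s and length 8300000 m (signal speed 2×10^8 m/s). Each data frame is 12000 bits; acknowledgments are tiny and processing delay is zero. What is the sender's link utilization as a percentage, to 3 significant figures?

t_tx = L/R = 12000/33000000000 = 3.63636e-07 s.
t_prop = 8300000/200000000 = 0.0415 s; RTT = 0.083 s.
Cycle = t_tx + RTT = 0.0830004 s.
Utilization = t_tx / cycle = 3.63636e-07/0.0830004 = 0.000438 %.

0.000438 %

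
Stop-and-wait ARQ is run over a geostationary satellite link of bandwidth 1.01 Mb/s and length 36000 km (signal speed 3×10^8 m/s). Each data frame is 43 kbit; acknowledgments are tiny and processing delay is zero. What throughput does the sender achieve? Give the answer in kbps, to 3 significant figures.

152 kbps

t_tx = L/R = 43000/1010000 = 0.0425743 s.
t_prop = 36000000/300000000 = 0.12 s; RTT = 0.24 s.
Cycle = t_tx + RTT = 0.282574 s.
Throughput = L / cycle = 43000 / 0.282574 = 152 kbps.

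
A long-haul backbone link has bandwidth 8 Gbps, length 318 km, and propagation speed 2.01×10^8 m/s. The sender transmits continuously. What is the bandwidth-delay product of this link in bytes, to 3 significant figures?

Propagation delay = 318000 / 2.01e+08 = 0.00158209 s.
BDP = R × t_prop = 8000000000 × 0.00158209 = 12656700 bits.
In bytes: 12656700/8 = 1580000 bytes.

1580000 bytes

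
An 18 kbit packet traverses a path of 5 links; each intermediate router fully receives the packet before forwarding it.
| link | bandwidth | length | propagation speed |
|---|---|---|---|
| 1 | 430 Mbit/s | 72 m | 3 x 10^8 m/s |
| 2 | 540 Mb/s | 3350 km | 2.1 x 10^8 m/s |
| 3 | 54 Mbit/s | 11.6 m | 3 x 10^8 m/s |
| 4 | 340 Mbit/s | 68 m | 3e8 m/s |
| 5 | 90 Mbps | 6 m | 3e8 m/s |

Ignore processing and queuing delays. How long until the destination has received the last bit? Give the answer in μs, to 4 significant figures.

16610 μs

L = 18000 bits.
Transmission delays (L/R per hop): 41.8605, 33.3333, 333.333, 52.9412, 200 μs; sum = 661.468 μs.
Propagation delays (d/s per hop): 0.24, 15952.4, 0.0386667, 0.226667, 0.02 μs; sum = 15952.9 μs.
End-to-end = 16610 μs.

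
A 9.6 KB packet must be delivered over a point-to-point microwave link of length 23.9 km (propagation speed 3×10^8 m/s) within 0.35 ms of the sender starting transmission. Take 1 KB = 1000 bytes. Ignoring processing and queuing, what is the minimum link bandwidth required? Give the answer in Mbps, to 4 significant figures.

284.1 Mbps

L = 76800 bits.
Propagation delay = 23900 / 300000000 = 0.0796667 ms.
Transmission budget = 0.35 − 0.0796667 = 0.270333 ms.
R ≥ L / t_tx = 76800 bits / 0.000270333 s = 284.1 Mbps.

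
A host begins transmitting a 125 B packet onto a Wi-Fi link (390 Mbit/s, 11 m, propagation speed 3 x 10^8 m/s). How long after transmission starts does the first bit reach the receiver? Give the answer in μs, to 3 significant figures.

First bit experiences only propagation delay: d/s = 11/300000000 = 0.0367 μs.

0.0367 μs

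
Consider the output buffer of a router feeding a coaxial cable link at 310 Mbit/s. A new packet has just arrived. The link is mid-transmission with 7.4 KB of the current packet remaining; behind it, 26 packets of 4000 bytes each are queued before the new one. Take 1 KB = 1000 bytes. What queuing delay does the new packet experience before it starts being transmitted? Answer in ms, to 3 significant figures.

Each queued packet: L/R = 32000/310000000 = 0.103226 ms.
26 queued → 2.68387 ms.
Plus remaining 59200 bits of current packet: 0.190968 ms.
Queuing delay = 2.87 ms.

2.87 ms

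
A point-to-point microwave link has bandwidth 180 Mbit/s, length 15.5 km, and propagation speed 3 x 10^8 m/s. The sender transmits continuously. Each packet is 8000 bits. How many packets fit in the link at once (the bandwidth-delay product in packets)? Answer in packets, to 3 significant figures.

Propagation delay = 15500 / 300000000 = 5.16667e-05 s.
BDP = R × t_prop = 180000000 × 5.16667e-05 = 9300 bits.
In packets of 8000 bits: 1.16 packets.

1.16 packets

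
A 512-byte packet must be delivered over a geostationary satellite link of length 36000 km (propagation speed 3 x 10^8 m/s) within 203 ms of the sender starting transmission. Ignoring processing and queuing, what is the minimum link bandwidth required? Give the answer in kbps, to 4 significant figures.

L = 4096 bits.
Propagation delay = 36000000 / 300000000 = 120 ms.
Transmission budget = 203 − 120 = 83 ms.
R ≥ L / t_tx = 4096 bits / 0.083 s = 49.35 kbps.

49.35 kbps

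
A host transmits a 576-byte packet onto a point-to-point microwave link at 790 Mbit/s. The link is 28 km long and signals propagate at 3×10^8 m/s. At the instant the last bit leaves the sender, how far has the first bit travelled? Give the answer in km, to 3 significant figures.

1.75 km

t_tx = L/R = 4608/790000000 = 5.83291e-06 s.
Distance = s × t_tx = 300000000 × 5.83291e-06 = 1.75 km.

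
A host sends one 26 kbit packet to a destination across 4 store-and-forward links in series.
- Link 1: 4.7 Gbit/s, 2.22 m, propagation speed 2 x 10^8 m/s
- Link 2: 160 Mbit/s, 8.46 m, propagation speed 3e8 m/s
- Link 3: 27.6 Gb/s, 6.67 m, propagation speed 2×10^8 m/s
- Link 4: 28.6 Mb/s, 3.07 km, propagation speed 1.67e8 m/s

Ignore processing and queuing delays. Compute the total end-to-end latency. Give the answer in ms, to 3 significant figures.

1.10 ms

L = 26000 bits.
Transmission delays (L/R per hop): 0.00553191, 0.1625, 0.000942029, 0.909091 ms; sum = 1.07806 ms.
Propagation delays (d/s per hop): 1.11e-05, 2.82e-05, 3.335e-05, 0.0183832 ms; sum = 0.0184559 ms.
End-to-end = 1.10 ms.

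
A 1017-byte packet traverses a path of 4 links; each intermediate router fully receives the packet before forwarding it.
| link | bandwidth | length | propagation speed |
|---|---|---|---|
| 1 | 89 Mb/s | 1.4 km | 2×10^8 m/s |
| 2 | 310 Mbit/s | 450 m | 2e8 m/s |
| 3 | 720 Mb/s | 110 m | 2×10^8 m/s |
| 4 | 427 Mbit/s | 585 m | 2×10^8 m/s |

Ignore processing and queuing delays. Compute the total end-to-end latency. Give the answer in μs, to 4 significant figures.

L = 1017 × 8 = 8136 bits.
Transmission delays (L/R per hop): 91.4157, 26.2452, 11.3, 19.0539 μs; sum = 148.015 μs.
Propagation delays (d/s per hop): 7, 2.25, 0.55, 2.925 μs; sum = 12.725 μs.
End-to-end = 160.7 μs.

160.7 μs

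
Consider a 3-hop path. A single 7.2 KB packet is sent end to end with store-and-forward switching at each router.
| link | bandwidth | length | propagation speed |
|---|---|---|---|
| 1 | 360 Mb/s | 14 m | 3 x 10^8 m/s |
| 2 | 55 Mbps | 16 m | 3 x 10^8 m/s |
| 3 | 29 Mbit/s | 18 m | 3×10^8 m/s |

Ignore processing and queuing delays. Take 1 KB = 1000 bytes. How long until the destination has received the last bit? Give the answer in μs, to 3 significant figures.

L = 57600 bits.
Transmission delays (L/R per hop): 160, 1047.27, 1986.21 μs; sum = 3193.48 μs.
Propagation delays (d/s per hop): 0.0466667, 0.0533333, 0.06 μs; sum = 0.16 μs.
End-to-end = 3190 μs.

3190 μs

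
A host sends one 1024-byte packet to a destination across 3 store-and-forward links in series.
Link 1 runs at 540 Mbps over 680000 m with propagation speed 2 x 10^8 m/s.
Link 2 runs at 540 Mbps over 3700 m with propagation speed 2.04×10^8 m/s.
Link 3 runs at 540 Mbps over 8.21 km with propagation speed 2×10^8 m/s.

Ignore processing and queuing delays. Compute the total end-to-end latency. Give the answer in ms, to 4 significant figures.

3.505 ms

L = 1024 × 8 = 8192 bits.
Transmission delay per hop = L/R = 8192/540000000 = 0.0151704 ms; 3 hops → 0.0455111 ms.
Propagation delays (d/s per hop): 3.4, 0.0181373, 0.04105 ms; sum = 3.45919 ms.
End-to-end = 3.505 ms.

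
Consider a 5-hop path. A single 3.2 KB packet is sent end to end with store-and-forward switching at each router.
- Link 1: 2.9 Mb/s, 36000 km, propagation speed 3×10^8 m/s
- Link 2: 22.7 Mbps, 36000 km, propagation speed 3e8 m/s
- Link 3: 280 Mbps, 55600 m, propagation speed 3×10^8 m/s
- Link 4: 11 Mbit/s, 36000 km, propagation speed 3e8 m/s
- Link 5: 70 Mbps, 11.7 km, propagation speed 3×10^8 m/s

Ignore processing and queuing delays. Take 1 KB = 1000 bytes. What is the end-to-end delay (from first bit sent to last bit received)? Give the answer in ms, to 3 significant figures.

373 ms

L = 25600 bits.
Transmission delays (L/R per hop): 8.82759, 1.12775, 0.0914286, 2.32727, 0.365714 ms; sum = 12.7398 ms.
Propagation delays (d/s per hop): 120, 120, 0.185333, 120, 0.039 ms; sum = 360.224 ms.
End-to-end = 373 ms.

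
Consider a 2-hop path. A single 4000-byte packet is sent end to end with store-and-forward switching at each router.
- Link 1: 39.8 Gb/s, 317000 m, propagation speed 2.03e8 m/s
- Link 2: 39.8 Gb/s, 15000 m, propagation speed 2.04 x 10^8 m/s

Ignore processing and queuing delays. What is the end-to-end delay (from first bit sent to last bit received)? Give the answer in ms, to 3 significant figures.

1.64 ms

L = 4000 × 8 = 32000 bits.
Transmission delay per hop = L/R = 32000/39800000000 = 0.00080402 ms; 2 hops → 0.00160804 ms.
Propagation delays (d/s per hop): 1.56158, 0.0735294 ms; sum = 1.63511 ms.
End-to-end = 1.64 ms.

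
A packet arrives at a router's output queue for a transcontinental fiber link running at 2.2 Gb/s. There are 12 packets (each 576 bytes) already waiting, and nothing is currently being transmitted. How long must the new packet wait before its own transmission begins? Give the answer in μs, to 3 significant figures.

25.1 μs

Each queued packet: L/R = 4608/2200000000 = 2.09455 μs.
12 queued → 25.1345 μs.
Queuing delay = 25.1 μs.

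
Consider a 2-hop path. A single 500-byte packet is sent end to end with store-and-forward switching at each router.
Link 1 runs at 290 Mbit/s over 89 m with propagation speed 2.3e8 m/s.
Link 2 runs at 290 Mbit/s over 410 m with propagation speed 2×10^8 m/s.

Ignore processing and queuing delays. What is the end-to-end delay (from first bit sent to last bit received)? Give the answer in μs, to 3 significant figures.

30.0 μs

L = 500 × 8 = 4000 bits.
Transmission delay per hop = L/R = 4000/290000000 = 13.7931 μs; 2 hops → 27.5862 μs.
Propagation delays (d/s per hop): 0.386957, 2.05 μs; sum = 2.43696 μs.
End-to-end = 30.0 μs.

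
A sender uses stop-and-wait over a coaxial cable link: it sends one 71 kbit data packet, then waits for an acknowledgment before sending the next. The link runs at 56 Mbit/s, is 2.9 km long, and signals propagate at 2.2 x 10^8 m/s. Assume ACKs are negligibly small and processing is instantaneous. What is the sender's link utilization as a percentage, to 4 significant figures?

97.96 %

t_tx = L/R = 71000/56000000 = 0.00126786 s.
t_prop = 2900/2.2e+08 = 1.31818e-05 s; RTT = 2.63636e-05 s.
Cycle = t_tx + RTT = 0.00129422 s.
Utilization = t_tx / cycle = 0.00126786/0.00129422 = 97.96 %.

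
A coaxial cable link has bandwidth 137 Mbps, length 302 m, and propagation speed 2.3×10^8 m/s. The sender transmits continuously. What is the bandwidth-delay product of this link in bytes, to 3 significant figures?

Propagation delay = 302 / 2.3e+08 = 1.31304e-06 s.
BDP = R × t_prop = 137000000 × 1.31304e-06 = 179.887 bits.
In bytes: 179.887/8 = 22.5 bytes.

22.5 bytes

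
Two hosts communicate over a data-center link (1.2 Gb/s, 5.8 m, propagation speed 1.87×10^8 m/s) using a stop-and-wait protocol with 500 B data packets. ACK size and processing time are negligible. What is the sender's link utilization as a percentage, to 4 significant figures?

98.17 %

t_tx = L/R = 4000/1200000000 = 3.33333e-06 s.
t_prop = 5.8/187000000 = 3.1016e-08 s; RTT = 6.20321e-08 s.
Cycle = t_tx + RTT = 3.39537e-06 s.
Utilization = t_tx / cycle = 3.33333e-06/3.39537e-06 = 98.17 %.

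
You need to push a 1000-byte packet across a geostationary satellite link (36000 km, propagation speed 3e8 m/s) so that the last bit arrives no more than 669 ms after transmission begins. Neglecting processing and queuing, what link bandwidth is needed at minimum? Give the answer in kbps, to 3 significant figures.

14.6 kbps

L = 8000 bits.
Propagation delay = 36000000 / 300000000 = 120 ms.
Transmission budget = 669 − 120 = 549 ms.
R ≥ L / t_tx = 8000 bits / 0.549 s = 14.6 kbps.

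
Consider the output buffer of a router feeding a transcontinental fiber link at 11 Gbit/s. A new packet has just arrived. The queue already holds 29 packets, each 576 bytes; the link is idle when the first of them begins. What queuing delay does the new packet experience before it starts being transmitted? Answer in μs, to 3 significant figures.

12.1 μs

Each queued packet: L/R = 4608/11000000000 = 0.418909 μs.
29 queued → 12.1484 μs.
Queuing delay = 12.1 μs.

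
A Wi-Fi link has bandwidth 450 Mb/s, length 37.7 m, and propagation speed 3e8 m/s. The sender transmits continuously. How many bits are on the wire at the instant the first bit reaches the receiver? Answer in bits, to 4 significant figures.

56.55 bits

Propagation delay = 37.7 / 300000000 = 1.25667e-07 s.
BDP = R × t_prop = 450000000 × 1.25667e-07 = 56.55 bits.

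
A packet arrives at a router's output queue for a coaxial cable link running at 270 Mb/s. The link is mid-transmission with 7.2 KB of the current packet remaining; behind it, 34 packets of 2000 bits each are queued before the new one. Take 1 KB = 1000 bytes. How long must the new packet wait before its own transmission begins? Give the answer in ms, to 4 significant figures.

0.4652 ms

Each queued packet: L/R = 2000/270000000 = 0.00740741 ms.
34 queued → 0.251852 ms.
Plus remaining 57600 bits of current packet: 0.213333 ms.
Queuing delay = 0.4652 ms.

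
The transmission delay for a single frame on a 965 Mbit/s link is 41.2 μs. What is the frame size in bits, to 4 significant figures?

L = R × t_tx = 965000000 b/s × 4.12e-05 s = 39758 bits.

39760 bits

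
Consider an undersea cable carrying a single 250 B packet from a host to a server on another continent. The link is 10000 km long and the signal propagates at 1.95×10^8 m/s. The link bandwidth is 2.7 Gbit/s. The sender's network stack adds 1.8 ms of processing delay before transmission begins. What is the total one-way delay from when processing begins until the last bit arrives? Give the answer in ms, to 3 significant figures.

53.1 ms

L = 250 × 8 = 2000 bits.
Transmission delay = L/R = 2000 / 2700000000 = 0.000740741 ms.
Propagation delay = d/s = 10000000 m / 195000000 m/s = 51.2821 ms.
Plus processing delay 1.8 ms = 1.8 ms.
Total = 53.1 ms.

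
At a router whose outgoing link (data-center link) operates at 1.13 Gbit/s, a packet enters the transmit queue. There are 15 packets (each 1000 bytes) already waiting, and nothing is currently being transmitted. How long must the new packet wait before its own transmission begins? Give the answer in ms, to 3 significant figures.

Each queued packet: L/R = 8000/1130000000 = 0.00707965 ms.
15 queued → 0.106195 ms.
Queuing delay = 0.106 ms.

0.106 ms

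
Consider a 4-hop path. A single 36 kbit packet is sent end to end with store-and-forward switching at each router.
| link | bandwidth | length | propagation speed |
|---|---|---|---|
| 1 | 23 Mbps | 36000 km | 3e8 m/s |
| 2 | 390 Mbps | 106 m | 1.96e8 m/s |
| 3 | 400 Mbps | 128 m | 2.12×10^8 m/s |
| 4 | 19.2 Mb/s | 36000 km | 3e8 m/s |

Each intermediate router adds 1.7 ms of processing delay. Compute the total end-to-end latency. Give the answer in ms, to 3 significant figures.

L = 36000 bits.
Transmission delays (L/R per hop): 1.56522, 0.0923077, 0.09, 1.875 ms; sum = 3.62253 ms.
Propagation delays (d/s per hop): 120, 0.000540816, 0.000603774, 120 ms; sum = 240.001 ms.
Processing at 3 router(s): 3 × 1.7 ms = 5.1 ms.
End-to-end = 249 ms.

249 ms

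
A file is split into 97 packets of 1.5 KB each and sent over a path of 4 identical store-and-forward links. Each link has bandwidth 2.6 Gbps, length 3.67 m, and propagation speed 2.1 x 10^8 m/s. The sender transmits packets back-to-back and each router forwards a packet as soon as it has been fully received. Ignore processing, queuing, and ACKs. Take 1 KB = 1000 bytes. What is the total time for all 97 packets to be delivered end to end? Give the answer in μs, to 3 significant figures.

462 μs

Per-hop transmission t_tx = L/R = 12000/2600000000 = 4.61538 μs.
Per-hop propagation t_prop = 3.67/210000000 = 0.0174762 μs.
Pipeline fill: first packet needs 4·t_tx to clear all hops; remaining 96 packets each add one t_tx.
Total = (4+97-1)·t_tx + 4·t_prop = 100·4.61538 + 4·0.0174762 = 462 μs.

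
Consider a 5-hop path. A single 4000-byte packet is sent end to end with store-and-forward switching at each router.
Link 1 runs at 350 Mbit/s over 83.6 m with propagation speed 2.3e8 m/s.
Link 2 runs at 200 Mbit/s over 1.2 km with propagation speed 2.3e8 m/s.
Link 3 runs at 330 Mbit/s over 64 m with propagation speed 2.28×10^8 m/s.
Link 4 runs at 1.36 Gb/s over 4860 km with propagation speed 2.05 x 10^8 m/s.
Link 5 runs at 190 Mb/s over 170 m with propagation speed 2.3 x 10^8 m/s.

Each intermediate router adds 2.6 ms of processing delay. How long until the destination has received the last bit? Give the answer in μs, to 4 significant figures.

34650 μs

L = 4000 × 8 = 32000 bits.
Transmission delays (L/R per hop): 91.4286, 160, 96.9697, 23.5294, 168.421 μs; sum = 540.349 μs.
Propagation delays (d/s per hop): 0.363478, 5.21739, 0.280702, 23707.3, 0.73913 μs; sum = 23713.9 μs.
Processing at 4 router(s): 4 × 2.6 ms = 10400 μs.
End-to-end = 34650 μs.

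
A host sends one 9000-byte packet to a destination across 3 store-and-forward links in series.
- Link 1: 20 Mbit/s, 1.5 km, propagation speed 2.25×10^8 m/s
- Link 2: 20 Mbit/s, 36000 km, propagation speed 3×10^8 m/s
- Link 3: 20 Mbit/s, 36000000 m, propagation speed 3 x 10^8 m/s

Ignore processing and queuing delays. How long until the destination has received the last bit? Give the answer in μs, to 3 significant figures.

L = 9000 × 8 = 72000 bits.
Transmission delay per hop = L/R = 72000/20000000 = 3600 μs; 3 hops → 10800 μs.
Propagation delays (d/s per hop): 6.66667, 120000, 120000 μs; sum = 240007 μs.
End-to-end = 251000 μs.

251000 μs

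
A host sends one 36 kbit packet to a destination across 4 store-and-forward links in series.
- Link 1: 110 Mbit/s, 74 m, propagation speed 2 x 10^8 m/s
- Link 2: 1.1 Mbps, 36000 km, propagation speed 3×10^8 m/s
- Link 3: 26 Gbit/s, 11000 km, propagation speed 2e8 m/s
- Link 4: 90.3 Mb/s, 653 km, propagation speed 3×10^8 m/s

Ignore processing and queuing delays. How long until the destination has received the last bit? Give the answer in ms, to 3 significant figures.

211 ms

L = 36000 bits.
Transmission delays (L/R per hop): 0.327273, 32.7273, 0.00138462, 0.398671 ms; sum = 33.4546 ms.
Propagation delays (d/s per hop): 0.00037, 120, 55, 2.17667 ms; sum = 177.177 ms.
End-to-end = 211 ms.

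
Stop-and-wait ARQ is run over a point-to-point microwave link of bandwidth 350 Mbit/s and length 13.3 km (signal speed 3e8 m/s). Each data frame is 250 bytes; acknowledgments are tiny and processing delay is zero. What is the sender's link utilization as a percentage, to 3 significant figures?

t_tx = L/R = 2000/350000000 = 5.71429e-06 s.
t_prop = 13300/300000000 = 4.43333e-05 s; RTT = 8.86667e-05 s.
Cycle = t_tx + RTT = 9.4381e-05 s.
Utilization = t_tx / cycle = 5.71429e-06/9.4381e-05 = 6.05 %.

6.05 %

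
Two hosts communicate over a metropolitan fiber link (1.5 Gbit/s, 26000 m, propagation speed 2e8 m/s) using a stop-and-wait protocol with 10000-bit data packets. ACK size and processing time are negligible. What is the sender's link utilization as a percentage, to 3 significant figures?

t_tx = L/R = 10000/1500000000 = 6.66667e-06 s.
t_prop = 26000/200000000 = 0.00013 s; RTT = 0.00026 s.
Cycle = t_tx + RTT = 0.000266667 s.
Utilization = t_tx / cycle = 6.66667e-06/0.000266667 = 2.50 %.

2.50 %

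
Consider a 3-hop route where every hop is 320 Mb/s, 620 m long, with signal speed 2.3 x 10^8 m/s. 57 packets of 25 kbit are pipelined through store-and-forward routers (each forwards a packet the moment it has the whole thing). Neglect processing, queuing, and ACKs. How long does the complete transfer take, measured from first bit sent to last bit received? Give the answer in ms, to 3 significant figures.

Per-hop transmission t_tx = L/R = 25000/320000000 = 0.078125 ms.
Per-hop propagation t_prop = 620/2.3e+08 = 0.00269565 ms.
Pipeline fill: first packet needs 3·t_tx to clear all hops; remaining 56 packets each add one t_tx.
Total = (3+57-1)·t_tx + 3·t_prop = 59·0.078125 + 3·0.00269565 = 4.62 ms.

4.62 ms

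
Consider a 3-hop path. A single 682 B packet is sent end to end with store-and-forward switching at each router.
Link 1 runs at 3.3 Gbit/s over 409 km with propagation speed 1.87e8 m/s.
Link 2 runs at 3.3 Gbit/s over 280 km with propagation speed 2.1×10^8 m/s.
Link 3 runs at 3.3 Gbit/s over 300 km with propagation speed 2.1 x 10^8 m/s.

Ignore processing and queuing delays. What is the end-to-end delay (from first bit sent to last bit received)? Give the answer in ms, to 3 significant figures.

L = 682 × 8 = 5456 bits.
Transmission delay per hop = L/R = 5456/3300000000 = 0.00165333 ms; 3 hops → 0.00496 ms.
Propagation delays (d/s per hop): 2.18717, 1.33333, 1.42857 ms; sum = 4.94907 ms.
End-to-end = 4.95 ms.

4.95 ms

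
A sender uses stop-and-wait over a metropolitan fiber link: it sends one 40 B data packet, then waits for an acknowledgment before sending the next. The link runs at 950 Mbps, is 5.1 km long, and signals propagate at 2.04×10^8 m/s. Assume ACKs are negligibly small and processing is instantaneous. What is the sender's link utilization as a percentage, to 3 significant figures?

t_tx = L/R = 320/950000000 = 3.36842e-07 s.
t_prop = 5100/204000000 = 2.5e-05 s; RTT = 5e-05 s.
Cycle = t_tx + RTT = 5.03368e-05 s.
Utilization = t_tx / cycle = 3.36842e-07/5.03368e-05 = 0.669 %.

0.669 %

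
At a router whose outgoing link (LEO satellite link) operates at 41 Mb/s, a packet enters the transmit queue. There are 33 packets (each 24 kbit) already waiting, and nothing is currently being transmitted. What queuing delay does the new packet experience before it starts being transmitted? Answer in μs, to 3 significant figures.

19300 μs

Each queued packet: L/R = 24000/41000000 = 585.366 μs.
33 queued → 19317.1 μs.
Queuing delay = 19300 μs.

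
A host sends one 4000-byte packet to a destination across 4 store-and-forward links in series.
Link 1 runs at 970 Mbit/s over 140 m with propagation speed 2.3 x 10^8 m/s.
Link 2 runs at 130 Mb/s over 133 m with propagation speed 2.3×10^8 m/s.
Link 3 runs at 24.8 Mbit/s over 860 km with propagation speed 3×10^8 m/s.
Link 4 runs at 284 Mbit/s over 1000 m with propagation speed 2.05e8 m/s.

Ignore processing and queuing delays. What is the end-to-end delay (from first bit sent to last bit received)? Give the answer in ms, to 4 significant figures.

4.555 ms

L = 4000 × 8 = 32000 bits.
Transmission delays (L/R per hop): 0.0329897, 0.246154, 1.29032, 0.112676 ms; sum = 1.68214 ms.
Propagation delays (d/s per hop): 0.000608696, 0.000578261, 2.86667, 0.00487805 ms; sum = 2.87273 ms.
End-to-end = 4.555 ms.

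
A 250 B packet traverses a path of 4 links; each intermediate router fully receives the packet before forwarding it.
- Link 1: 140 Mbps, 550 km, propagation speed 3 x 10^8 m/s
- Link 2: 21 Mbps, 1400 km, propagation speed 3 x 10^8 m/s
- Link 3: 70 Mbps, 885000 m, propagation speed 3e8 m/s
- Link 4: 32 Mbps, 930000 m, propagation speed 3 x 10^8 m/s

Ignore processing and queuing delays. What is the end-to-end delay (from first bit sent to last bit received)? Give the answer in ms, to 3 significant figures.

12.8 ms

L = 250 × 8 = 2000 bits.
Transmission delays (L/R per hop): 0.0142857, 0.0952381, 0.0285714, 0.0625 ms; sum = 0.200595 ms.
Propagation delays (d/s per hop): 1.83333, 4.66667, 2.95, 3.1 ms; sum = 12.55 ms.
End-to-end = 12.8 ms.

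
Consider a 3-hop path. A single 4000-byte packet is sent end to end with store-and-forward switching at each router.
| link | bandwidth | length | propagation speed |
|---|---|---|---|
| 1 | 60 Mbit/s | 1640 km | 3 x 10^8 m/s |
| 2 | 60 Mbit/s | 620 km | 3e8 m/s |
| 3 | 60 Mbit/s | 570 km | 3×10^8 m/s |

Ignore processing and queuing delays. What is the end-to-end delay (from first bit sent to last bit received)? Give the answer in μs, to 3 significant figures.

11000 μs

L = 4000 × 8 = 32000 bits.
Transmission delay per hop = L/R = 32000/60000000 = 533.333 μs; 3 hops → 1600 μs.
Propagation delays (d/s per hop): 5466.67, 2066.67, 1900 μs; sum = 9433.33 μs.
End-to-end = 11000 μs.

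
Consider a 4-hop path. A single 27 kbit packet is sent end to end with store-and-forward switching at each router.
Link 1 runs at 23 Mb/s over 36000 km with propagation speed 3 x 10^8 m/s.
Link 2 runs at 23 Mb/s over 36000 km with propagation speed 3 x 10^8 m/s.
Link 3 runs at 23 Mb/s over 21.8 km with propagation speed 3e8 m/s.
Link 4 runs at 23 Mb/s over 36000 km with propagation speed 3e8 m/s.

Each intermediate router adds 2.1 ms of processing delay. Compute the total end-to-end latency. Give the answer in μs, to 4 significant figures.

371100 μs

L = 27000 bits.
Transmission delay per hop = L/R = 27000/23000000 = 1173.91 μs; 4 hops → 4695.65 μs.
Propagation delays (d/s per hop): 120000, 120000, 72.6667, 120000 μs; sum = 360073 μs.
Processing at 3 router(s): 3 × 2.1 ms = 6300 μs.
End-to-end = 371100 μs.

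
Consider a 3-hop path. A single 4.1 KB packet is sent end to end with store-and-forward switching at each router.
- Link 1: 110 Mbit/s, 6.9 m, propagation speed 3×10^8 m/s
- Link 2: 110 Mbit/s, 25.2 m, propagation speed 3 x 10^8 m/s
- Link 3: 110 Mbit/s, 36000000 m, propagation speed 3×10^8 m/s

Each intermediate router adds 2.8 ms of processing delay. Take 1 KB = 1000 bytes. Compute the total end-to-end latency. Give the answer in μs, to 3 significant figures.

L = 32800 bits.
Transmission delay per hop = L/R = 32800/110000000 = 298.182 μs; 3 hops → 894.545 μs.
Propagation delays (d/s per hop): 0.023, 0.084, 120000 μs; sum = 120000 μs.
Processing at 2 router(s): 2 × 2.8 ms = 5600 μs.
End-to-end = 126000 μs.

126000 μs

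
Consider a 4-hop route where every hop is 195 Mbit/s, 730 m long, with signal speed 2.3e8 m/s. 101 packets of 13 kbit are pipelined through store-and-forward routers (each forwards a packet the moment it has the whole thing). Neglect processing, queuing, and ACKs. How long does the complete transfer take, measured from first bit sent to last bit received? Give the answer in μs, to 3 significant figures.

6950 μs

Per-hop transmission t_tx = L/R = 13000/195000000 = 66.6667 μs.
Per-hop propagation t_prop = 730/2.3e+08 = 3.17391 μs.
Pipeline fill: first packet needs 4·t_tx to clear all hops; remaining 100 packets each add one t_tx.
Total = (4+101-1)·t_tx + 4·t_prop = 104·66.6667 + 4·3.17391 = 6950 μs.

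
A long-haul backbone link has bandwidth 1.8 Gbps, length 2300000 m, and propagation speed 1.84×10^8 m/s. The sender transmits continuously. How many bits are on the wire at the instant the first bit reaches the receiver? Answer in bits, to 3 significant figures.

22500000 bits

Propagation delay = 2300000 / 184000000 = 0.0125 s.
BDP = R × t_prop = 1800000000 × 0.0125 = 22500000 bits.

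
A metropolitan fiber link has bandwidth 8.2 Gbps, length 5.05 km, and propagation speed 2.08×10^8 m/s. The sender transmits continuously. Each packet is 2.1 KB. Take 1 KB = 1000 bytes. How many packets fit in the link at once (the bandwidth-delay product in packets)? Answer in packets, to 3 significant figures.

Propagation delay = 5050 / 208000000 = 2.42788e-05 s.
BDP = R × t_prop = 8.2e+09 × 2.42788e-05 = 199087 bits.
In packets of 16800 bits: 11.9 packets.

11.9 packets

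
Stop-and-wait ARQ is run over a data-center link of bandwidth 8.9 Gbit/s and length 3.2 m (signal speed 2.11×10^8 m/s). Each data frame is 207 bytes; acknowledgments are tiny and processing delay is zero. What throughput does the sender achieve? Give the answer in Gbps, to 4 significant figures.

7.653 Gbps

t_tx = L/R = 1656/8900000000 = 1.86067e-07 s.
t_prop = 3.2/211000000 = 1.51659e-08 s; RTT = 3.03318e-08 s.
Cycle = t_tx + RTT = 2.16399e-07 s.
Throughput = L / cycle = 1656 / 2.16399e-07 = 7.653 Gbps.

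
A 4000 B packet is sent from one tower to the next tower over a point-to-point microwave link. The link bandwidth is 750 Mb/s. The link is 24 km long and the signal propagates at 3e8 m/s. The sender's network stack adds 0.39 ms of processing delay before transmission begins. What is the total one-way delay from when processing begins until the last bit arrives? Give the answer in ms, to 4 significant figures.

0.5127 ms

L = 4000 × 8 = 32000 bits.
Transmission delay = L/R = 32000 / 750000000 = 0.0426667 ms.
Propagation delay = d/s = 24000 m / 300000000 m/s = 0.08 ms.
Plus processing delay 0.39 ms = 0.39 ms.
Total = 0.5127 ms.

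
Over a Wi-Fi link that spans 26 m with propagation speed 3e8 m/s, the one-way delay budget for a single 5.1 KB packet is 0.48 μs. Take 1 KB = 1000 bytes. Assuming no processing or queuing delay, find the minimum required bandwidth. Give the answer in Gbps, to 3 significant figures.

104 Gbps

L = 40800 bits.
Propagation delay = 26 / 300000000 = 0.0866667 μs.
Transmission budget = 0.48 − 0.0866667 = 0.393333 μs.
R ≥ L / t_tx = 40800 bits / 3.93333e-07 s = 104 Gbps.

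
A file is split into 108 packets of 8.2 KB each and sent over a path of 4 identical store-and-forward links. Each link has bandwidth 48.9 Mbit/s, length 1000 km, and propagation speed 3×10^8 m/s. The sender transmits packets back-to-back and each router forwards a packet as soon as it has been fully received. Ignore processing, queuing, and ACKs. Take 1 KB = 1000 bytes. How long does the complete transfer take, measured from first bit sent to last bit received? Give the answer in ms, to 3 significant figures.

Per-hop transmission t_tx = L/R = 65600/48900000 = 1.34151 ms.
Per-hop propagation t_prop = 1000000/300000000 = 3.33333 ms.
Pipeline fill: first packet needs 4·t_tx to clear all hops; remaining 107 packets each add one t_tx.
Total = (4+108-1)·t_tx + 4·t_prop = 111·1.34151 + 4·3.33333 = 162 ms.

162 ms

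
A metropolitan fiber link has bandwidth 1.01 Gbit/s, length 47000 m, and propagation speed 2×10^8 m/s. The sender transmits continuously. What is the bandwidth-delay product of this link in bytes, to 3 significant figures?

29700 bytes

Propagation delay = 47000 / 200000000 = 0.000235 s.
BDP = R × t_prop = 1010000000 × 0.000235 = 237350 bits.
In bytes: 237350/8 = 29700 bytes.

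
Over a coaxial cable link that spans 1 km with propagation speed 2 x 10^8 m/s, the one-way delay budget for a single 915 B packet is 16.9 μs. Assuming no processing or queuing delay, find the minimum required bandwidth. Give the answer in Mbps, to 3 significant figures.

615 Mbps

L = 7320 bits.
Propagation delay = 1000 / 200000000 = 5 μs.
Transmission budget = 16.9 − 5 = 11.9 μs.
R ≥ L / t_tx = 7320 bits / 1.19e-05 s = 615 Mbps.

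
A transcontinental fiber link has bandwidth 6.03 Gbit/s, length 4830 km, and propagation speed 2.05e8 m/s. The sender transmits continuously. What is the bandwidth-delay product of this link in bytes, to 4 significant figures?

17760000 bytes

Propagation delay = 4830000 / 2.05e+08 = 0.023561 s.
BDP = R × t_prop = 6030000000 × 0.023561 = 142073000 bits.
In bytes: 142073000/8 = 17760000 bytes.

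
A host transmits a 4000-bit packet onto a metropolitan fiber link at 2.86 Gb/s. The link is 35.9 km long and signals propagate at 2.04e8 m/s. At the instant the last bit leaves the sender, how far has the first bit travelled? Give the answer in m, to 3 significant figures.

t_tx = L/R = 4000/2860000000 = 1.3986e-06 s.
Distance = s × t_tx = 204000000 × 1.3986e-06 = 285 m.

285 m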